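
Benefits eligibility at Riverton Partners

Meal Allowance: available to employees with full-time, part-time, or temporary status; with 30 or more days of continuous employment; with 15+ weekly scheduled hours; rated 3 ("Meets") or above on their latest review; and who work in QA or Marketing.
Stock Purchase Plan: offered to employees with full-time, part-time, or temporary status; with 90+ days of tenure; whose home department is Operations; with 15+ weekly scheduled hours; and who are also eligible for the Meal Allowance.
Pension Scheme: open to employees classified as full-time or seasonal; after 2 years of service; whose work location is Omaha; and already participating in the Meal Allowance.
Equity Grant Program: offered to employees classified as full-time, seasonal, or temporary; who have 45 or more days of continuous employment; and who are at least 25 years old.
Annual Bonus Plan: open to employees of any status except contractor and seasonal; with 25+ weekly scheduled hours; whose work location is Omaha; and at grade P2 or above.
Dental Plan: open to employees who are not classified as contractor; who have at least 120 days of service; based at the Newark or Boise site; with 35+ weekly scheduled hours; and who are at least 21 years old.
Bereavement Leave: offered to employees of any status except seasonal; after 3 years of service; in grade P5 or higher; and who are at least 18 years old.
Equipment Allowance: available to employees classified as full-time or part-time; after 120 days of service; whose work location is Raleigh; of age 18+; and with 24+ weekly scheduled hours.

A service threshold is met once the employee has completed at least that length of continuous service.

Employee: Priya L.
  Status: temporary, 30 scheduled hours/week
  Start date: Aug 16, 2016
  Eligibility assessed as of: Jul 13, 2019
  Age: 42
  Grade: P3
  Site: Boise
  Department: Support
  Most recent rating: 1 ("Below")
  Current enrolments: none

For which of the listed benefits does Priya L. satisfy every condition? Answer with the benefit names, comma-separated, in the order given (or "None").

Service from Aug 16, 2016 to Jul 13, 2019: 1061 days.
Meal Allowance — status temporary ✓; service 1061 days ≥ 30 days ✓; 30 hrs/wk ≥ 15 ✓; rating 1 < 3 ✗ → not eligible.
Stock Purchase Plan — status temporary ✓; service 1061 days ≥ 90 days ✓; dept Support ✗ → not eligible.
Pension Scheme — status temporary ✗ (requires full-time or seasonal) → not eligible.
Equity Grant Program — status temporary ✓; service 1061 days ≥ 45 days ✓; age 42 ≥ 25 ✓ → eligible.
Annual Bonus Plan — status temporary ✓ (not excluded); 30 hrs/wk ≥ 25 ✓; site Boise ✗ (not Omaha) → not eligible.
Dental Plan — status temporary ✓ (not excluded); service 1061 days ≥ 120 days ✓; site Boise ✓; 30 hrs/wk < 35 ✗ → not eligible.
Bereavement Leave — status temporary ✓ (not excluded); service 1061 days < 3 years (≈1095 days) ✗ → not eligible.
Equipment Allowance — status temporary ✗ (requires full-time or part-time) → not eligible.

Equity Grant Program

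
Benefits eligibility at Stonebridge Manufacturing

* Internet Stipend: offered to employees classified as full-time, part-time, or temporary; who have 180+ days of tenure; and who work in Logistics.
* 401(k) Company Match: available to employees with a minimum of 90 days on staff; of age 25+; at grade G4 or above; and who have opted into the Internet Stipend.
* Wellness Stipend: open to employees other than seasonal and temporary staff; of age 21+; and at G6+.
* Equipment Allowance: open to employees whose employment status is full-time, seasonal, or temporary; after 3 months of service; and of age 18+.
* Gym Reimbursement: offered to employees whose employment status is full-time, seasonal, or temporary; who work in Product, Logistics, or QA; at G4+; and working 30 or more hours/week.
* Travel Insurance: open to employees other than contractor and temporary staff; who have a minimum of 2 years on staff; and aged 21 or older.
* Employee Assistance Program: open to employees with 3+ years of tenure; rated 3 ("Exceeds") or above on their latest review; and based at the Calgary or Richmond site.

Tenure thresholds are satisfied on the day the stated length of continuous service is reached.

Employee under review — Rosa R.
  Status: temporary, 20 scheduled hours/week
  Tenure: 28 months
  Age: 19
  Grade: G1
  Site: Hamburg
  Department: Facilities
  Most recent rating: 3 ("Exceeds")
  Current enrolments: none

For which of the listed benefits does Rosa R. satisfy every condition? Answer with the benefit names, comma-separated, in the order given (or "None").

Equipment Allowance

Internet Stipend — status temporary ✓; service 28 months ≥ 180 days ✓; dept Facilities ✗ → not eligible.
401(k) Company Match — service 28 months ≥ 90 days ✓; age 19 < 25 ✗ → not eligible.
Wellness Stipend — status temporary ✗ (excluded) → not eligible.
Equipment Allowance — status temporary ✓; service 28 months ≥ 3 months ✓; age 19 ≥ 18 ✓ → eligible.
Gym Reimbursement — status temporary ✓; dept Facilities ✗ → not eligible.
Travel Insurance — status temporary ✗ (excluded) → not eligible.
Employee Assistance Program — service 28 months < 3 years (≈1095 days) ✗ → not eligible.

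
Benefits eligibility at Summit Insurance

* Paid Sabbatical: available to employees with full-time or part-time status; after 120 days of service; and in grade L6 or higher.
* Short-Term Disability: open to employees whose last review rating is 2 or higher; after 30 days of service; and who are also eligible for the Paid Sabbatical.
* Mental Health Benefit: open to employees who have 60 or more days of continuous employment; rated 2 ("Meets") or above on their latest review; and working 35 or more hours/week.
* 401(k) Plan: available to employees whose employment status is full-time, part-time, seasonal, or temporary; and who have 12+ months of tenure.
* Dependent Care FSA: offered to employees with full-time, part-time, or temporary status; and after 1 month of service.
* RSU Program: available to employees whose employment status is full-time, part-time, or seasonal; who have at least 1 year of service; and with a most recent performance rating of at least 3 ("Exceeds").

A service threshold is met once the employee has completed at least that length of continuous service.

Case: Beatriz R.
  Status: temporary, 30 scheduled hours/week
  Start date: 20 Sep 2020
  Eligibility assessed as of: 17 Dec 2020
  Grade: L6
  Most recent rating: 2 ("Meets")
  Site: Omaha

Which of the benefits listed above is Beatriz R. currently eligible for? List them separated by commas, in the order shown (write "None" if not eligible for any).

Service from 20 Sep 2020 to 17 Dec 2020: 88 days.
Paid Sabbatical — status temporary ✗ (requires full-time or part-time) → not eligible.
Short-Term Disability — rating 2 ≥ 2 ✓; service 88 days ≥ 30 days ✓; not eligible for Paid Sabbatical ✗ → not eligible.
Mental Health Benefit — service 88 days ≥ 60 days ✓; rating 2 ≥ 2 ✓; 30 hrs/wk < 35 ✗ → not eligible.
401(k) Plan — status temporary ✓; service 88 days < 12 months (≈360 days) ✗ → not eligible.
Dependent Care FSA — status temporary ✓; service 88 days ≥ 1 month (≈30 days) ✓ → eligible.
RSU Program — status temporary ✗ (requires full-time, part-time, or seasonal) → not eligible.

Dependent Care FSA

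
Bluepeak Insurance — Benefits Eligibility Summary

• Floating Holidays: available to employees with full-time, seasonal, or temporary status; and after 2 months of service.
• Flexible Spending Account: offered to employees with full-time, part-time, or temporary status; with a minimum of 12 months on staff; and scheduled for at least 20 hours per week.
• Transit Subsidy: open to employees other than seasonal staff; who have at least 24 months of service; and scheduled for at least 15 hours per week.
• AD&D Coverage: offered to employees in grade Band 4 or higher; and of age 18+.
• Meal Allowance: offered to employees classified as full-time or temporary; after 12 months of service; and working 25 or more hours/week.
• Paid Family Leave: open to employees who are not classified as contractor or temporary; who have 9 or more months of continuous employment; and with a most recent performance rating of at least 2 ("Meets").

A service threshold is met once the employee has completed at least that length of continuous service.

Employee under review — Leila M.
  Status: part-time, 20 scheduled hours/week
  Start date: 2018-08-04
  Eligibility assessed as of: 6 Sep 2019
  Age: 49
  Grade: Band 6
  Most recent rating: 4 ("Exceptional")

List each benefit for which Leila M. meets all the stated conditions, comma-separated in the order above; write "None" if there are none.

Service from 2018-08-04 to 6 Sep 2019: 398 days.
Floating Holidays — status part-time ✗ (requires full-time, seasonal, or temporary) → not eligible.
Flexible Spending Account — status part-time ✓; service 398 days ≥ 12 months (≈360 days) ✓; 20 hrs/wk ≥ 20 ✓ → eligible.
Transit Subsidy — status part-time ✓ (not excluded); service 398 days < 24 months (≈720 days) ✗ → not eligible.
AD&D Coverage — grade Band 6 ≥ Band 4 ✓; age 49 ≥ 18 ✓ → eligible.
Meal Allowance — status part-time ✗ (requires full-time or temporary) → not eligible.
Paid Family Leave — status part-time ✓ (not excluded); service 398 days ≥ 9 months (≈270 days) ✓; rating 4 ≥ 2 ✓ → eligible.

Flexible Spending Account, AD&D Coverage, Paid Family Leave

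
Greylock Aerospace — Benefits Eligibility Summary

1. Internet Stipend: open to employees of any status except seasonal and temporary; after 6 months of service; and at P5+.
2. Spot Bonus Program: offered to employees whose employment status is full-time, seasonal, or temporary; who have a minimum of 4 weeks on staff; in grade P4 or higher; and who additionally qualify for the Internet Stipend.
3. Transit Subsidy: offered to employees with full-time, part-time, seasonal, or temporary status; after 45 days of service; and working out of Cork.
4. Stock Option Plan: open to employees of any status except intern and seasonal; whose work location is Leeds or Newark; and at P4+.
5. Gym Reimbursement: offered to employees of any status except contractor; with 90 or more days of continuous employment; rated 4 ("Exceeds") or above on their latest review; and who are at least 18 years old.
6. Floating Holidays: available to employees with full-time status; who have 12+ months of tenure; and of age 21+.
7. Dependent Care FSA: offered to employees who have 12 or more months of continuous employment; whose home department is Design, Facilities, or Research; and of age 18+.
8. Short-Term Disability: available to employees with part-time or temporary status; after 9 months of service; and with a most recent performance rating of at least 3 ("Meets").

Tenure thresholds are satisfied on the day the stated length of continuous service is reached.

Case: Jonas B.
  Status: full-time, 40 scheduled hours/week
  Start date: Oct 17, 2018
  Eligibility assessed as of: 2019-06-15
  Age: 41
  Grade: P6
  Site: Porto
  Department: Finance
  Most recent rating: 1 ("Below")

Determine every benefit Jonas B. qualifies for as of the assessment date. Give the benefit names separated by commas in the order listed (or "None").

Service from Oct 17, 2018 to 2019-06-15: 241 days.
Internet Stipend — status full-time ✓ (not excluded); service 241 days ≥ 6 months (≈180 days) ✓; grade P6 ≥ P5 ✓ → eligible.
Spot Bonus Program — status full-time ✓; service 241 days ≥ 4 weeks (≈28 days) ✓; grade P6 ≥ P4 ✓; eligible for Internet Stipend ✓ → eligible.
Transit Subsidy — status full-time ✓; service 241 days ≥ 45 days ✓; site Porto ✗ (not Cork) → not eligible.
Stock Option Plan — status full-time ✓ (not excluded); site Porto ✗ (not Leeds or Newark) → not eligible.
Gym Reimbursement — status full-time ✓ (not excluded); service 241 days ≥ 90 days ✓; rating 1 < 4 ✗ → not eligible.
Floating Holidays — status full-time ✓; service 241 days < 12 months (≈360 days) ✗ → not eligible.
Dependent Care FSA — service 241 days < 12 months (≈360 days) ✗ → not eligible.
Short-Term Disability — status full-time ✗ (requires part-time or temporary) → not eligible.

Internet Stipend, Spot Bonus Program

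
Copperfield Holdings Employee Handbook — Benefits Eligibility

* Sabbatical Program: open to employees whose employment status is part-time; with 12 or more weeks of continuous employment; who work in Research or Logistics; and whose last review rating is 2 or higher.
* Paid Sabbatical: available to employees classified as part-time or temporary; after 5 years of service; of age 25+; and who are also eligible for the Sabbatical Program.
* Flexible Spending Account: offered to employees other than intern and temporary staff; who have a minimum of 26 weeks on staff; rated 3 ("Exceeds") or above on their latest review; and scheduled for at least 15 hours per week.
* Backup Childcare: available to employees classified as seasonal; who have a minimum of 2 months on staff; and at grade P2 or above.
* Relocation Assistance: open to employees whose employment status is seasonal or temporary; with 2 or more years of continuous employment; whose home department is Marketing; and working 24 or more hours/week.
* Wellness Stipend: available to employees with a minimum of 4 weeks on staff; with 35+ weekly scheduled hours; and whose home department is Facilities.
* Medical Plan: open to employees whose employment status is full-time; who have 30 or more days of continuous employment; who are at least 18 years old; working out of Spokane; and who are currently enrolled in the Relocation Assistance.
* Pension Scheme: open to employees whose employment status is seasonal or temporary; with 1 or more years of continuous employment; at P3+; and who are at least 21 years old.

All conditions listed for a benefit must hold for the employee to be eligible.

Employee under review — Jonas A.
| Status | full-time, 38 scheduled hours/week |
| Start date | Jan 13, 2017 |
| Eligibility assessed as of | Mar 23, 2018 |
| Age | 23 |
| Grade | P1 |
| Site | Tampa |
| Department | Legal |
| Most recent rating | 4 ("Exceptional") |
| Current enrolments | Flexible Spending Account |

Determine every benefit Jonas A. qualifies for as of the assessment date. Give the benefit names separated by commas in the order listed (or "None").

Flexible Spending Account

Service from Jan 13, 2017 to Mar 23, 2018: 434 days.
Sabbatical Program — status full-time ✗ (requires part-time) → not eligible.
Paid Sabbatical — status full-time ✗ (requires part-time or temporary) → not eligible.
Flexible Spending Account — status full-time ✓ (not excluded); service 434 days ≥ 26 weeks (≈182 days) ✓; rating 4 ≥ 3 ✓; 38 hrs/wk ≥ 15 ✓ → eligible.
Backup Childcare — status full-time ✗ (requires seasonal) → not eligible.
Relocation Assistance — status full-time ✗ (requires seasonal or temporary) → not eligible.
Wellness Stipend — service 434 days ≥ 4 weeks (≈28 days) ✓; 38 hrs/wk ≥ 35 ✓; dept Legal ✗ → not eligible.
Medical Plan — status full-time ✓; service 434 days ≥ 30 days ✓; age 23 ≥ 18 ✓; site Tampa ✗ (not Spokane) → not eligible.
Pension Scheme — status full-time ✗ (requires seasonal or temporary) → not eligible.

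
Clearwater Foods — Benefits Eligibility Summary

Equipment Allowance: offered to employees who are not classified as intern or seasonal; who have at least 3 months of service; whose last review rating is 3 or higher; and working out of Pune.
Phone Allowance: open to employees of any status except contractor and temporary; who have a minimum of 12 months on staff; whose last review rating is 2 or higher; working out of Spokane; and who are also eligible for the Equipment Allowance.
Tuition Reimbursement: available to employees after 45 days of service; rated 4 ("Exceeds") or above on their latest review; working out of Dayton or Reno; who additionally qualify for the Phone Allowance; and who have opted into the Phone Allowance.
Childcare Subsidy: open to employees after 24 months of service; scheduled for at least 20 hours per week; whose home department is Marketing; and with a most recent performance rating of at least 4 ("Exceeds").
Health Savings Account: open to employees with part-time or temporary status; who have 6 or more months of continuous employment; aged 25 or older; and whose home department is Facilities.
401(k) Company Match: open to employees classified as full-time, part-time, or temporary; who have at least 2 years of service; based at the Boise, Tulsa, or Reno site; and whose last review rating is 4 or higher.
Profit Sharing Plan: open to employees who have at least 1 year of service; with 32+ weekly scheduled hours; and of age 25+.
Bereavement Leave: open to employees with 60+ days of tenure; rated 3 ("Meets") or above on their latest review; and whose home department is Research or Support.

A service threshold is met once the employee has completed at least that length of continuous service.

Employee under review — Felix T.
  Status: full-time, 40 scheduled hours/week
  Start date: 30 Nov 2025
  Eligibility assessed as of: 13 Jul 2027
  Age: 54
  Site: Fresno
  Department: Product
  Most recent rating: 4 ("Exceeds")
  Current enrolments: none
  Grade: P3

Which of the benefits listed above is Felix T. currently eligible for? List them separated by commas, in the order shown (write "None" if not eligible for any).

Service from 30 Nov 2025 to 13 Jul 2027: 590 days.
Equipment Allowance — status full-time ✓ (not excluded); service 590 days ≥ 3 months (≈90 days) ✓; rating 4 ≥ 3 ✓; site Fresno ✗ (not Pune) → not eligible.
Phone Allowance — status full-time ✓ (not excluded); service 590 days ≥ 12 months (≈360 days) ✓; rating 4 ≥ 2 ✓; site Fresno ✗ (not Spokane) → not eligible.
Tuition Reimbursement — service 590 days ≥ 45 days ✓; rating 4 ≥ 4 ✓; site Fresno ✗ (not Dayton or Reno) → not eligible.
Childcare Subsidy — service 590 days < 24 months (≈720 days) ✗ → not eligible.
Health Savings Account — status full-time ✗ (requires part-time or temporary) → not eligible.
401(k) Company Match — status full-time ✓; service 590 days < 2 years (≈730 days) ✗ → not eligible.
Profit Sharing Plan — service 590 days ≥ 1 year (≈365 days) ✓; 40 hrs/wk ≥ 32 ✓; age 54 ≥ 25 ✓ → eligible.
Bereavement Leave — service 590 days ≥ 60 days ✓; rating 4 ≥ 3 ✓; dept Product ✗ → not eligible.

Profit Sharing Plan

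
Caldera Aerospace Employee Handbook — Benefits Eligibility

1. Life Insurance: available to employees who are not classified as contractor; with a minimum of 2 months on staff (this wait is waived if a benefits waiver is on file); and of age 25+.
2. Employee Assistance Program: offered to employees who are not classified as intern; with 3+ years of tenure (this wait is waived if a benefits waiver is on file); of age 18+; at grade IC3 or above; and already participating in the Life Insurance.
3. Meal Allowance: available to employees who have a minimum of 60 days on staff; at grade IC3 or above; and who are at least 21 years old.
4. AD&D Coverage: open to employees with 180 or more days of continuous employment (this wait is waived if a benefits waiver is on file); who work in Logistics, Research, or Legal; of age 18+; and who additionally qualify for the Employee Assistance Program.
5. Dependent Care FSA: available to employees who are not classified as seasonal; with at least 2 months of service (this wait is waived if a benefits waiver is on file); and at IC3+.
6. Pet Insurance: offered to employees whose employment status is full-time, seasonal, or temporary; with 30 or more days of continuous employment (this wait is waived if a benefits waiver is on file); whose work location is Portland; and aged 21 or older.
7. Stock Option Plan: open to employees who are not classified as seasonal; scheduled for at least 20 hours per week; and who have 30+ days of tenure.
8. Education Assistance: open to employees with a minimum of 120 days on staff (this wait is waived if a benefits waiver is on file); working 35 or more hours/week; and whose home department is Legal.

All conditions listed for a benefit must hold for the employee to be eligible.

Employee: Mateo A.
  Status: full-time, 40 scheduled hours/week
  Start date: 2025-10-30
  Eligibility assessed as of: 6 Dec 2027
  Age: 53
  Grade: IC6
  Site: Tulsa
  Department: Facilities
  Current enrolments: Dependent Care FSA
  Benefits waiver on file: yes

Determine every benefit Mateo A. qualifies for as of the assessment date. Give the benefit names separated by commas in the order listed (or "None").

Life Insurance, Meal Allowance, Dependent Care FSA, Stock Option Plan

Service from 2025-10-30 to 6 Dec 2027: 767 days.
Life Insurance — status full-time ✓ (not excluded); benefits waiver on file ✓; age 53 ≥ 25 ✓ → eligible.
Employee Assistance Program — status full-time ✓ (not excluded); benefits waiver on file ✓; age 53 ≥ 18 ✓; grade IC6 ≥ IC3 ✓; not enrolled in Life Insurance ✗ → not eligible.
Meal Allowance — service 767 days ≥ 60 days ✓; grade IC6 ≥ IC3 ✓; age 53 ≥ 21 ✓ → eligible.
AD&D Coverage — benefits waiver on file ✓; dept Facilities ✗ → not eligible.
Dependent Care FSA — status full-time ✓ (not excluded); benefits waiver on file ✓; grade IC6 ≥ IC3 ✓ → eligible.
Pet Insurance — status full-time ✓; benefits waiver on file ✓; site Tulsa ✗ (not Portland) → not eligible.
Stock Option Plan — status full-time ✓ (not excluded); 40 hrs/wk ≥ 20 ✓; service 767 days ≥ 30 days ✓ → eligible.
Education Assistance — benefits waiver on file ✓; 40 hrs/wk ≥ 35 ✓; dept Facilities ✗ → not eligible.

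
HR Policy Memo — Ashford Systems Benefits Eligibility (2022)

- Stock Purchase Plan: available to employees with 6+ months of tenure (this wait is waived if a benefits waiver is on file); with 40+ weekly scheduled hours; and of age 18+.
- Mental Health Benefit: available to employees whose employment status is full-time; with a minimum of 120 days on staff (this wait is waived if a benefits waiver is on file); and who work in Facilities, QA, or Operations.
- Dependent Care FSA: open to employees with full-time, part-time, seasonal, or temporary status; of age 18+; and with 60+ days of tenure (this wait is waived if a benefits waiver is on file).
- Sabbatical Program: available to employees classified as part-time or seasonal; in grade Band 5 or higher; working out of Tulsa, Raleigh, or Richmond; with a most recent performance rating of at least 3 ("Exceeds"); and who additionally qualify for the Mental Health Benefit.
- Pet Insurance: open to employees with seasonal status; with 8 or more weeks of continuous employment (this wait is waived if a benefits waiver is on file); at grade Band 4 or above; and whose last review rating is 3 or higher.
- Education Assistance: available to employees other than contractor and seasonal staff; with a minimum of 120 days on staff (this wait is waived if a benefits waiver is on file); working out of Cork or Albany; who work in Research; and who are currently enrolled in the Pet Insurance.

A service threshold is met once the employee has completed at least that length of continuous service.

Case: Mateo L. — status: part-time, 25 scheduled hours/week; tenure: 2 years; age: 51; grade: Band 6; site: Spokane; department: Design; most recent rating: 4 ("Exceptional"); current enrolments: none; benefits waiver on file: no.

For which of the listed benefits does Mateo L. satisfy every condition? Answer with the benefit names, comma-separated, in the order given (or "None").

Dependent Care FSA

Stock Purchase Plan — no waiver, service 2 years ≥ 6 months (≈180 days) ✓; 25 hrs/wk < 40 ✗ → not eligible.
Mental Health Benefit — status part-time ✗ (requires full-time) → not eligible.
Dependent Care FSA — status part-time ✓; age 51 ≥ 18 ✓; no waiver, service 2 years ≥ 60 days ✓ → eligible.
Sabbatical Program — status part-time ✓; grade Band 6 ≥ Band 5 ✓; site Spokane ✗ (not Tulsa, Raleigh, or Richmond) → not eligible.
Pet Insurance — status part-time ✗ (requires seasonal) → not eligible.
Education Assistance — status part-time ✓ (not excluded); no waiver, service 2 years ≥ 120 days ✓; site Spokane ✗ (not Cork or Albany) → not eligible.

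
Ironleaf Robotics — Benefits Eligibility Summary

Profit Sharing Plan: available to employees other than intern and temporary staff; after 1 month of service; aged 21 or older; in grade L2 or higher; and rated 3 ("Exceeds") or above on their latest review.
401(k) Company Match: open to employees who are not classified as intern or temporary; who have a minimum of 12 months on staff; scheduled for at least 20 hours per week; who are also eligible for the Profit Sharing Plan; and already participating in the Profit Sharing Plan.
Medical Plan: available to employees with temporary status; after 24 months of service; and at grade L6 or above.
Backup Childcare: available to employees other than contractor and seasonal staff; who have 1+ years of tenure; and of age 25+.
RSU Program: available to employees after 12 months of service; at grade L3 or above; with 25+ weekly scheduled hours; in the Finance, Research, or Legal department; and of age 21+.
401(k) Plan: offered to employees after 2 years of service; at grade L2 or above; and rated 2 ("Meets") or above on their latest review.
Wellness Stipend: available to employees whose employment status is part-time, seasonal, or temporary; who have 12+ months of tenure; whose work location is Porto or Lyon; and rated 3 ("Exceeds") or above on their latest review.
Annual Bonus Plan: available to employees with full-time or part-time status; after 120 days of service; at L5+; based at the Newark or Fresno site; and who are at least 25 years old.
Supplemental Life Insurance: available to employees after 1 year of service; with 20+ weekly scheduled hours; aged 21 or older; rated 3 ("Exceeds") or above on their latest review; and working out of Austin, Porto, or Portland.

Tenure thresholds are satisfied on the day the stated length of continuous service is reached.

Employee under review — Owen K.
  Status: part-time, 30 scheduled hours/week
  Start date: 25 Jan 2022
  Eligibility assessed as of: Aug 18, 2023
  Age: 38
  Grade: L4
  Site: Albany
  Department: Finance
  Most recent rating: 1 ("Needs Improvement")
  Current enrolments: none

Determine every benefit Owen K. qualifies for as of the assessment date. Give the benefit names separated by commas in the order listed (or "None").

Backup Childcare, RSU Program

Service from 25 Jan 2022 to Aug 18, 2023: 570 days.
Profit Sharing Plan — status part-time ✓ (not excluded); service 570 days ≥ 1 month (≈30 days) ✓; age 38 ≥ 21 ✓; grade L4 ≥ L2 ✓; rating 1 < 3 ✗ → not eligible.
401(k) Company Match — status part-time ✓ (not excluded); service 570 days ≥ 12 months (≈360 days) ✓; 30 hrs/wk ≥ 20 ✓; not eligible for Profit Sharing Plan ✗ → not eligible.
Medical Plan — status part-time ✗ (requires temporary) → not eligible.
Backup Childcare — status part-time ✓ (not excluded); service 570 days ≥ 1 year (≈365 days) ✓; age 38 ≥ 25 ✓ → eligible.
RSU Program — service 570 days ≥ 12 months (≈360 days) ✓; grade L4 ≥ L3 ✓; 30 hrs/wk ≥ 25 ✓; dept Finance ✓; age 38 ≥ 21 ✓ → eligible.
401(k) Plan — service 570 days < 2 years (≈730 days) ✗ → not eligible.
Wellness Stipend — status part-time ✓; service 570 days ≥ 12 months (≈360 days) ✓; site Albany ✗ (not Porto or Lyon) → not eligible.
Annual Bonus Plan — status part-time ✓; service 570 days ≥ 120 days ✓; grade L4 < L5 ✗ → not eligible.
Supplemental Life Insurance — service 570 days ≥ 1 year (≈365 days) ✓; 30 hrs/wk ≥ 20 ✓; age 38 ≥ 21 ✓; rating 1 < 3 ✗ → not eligible.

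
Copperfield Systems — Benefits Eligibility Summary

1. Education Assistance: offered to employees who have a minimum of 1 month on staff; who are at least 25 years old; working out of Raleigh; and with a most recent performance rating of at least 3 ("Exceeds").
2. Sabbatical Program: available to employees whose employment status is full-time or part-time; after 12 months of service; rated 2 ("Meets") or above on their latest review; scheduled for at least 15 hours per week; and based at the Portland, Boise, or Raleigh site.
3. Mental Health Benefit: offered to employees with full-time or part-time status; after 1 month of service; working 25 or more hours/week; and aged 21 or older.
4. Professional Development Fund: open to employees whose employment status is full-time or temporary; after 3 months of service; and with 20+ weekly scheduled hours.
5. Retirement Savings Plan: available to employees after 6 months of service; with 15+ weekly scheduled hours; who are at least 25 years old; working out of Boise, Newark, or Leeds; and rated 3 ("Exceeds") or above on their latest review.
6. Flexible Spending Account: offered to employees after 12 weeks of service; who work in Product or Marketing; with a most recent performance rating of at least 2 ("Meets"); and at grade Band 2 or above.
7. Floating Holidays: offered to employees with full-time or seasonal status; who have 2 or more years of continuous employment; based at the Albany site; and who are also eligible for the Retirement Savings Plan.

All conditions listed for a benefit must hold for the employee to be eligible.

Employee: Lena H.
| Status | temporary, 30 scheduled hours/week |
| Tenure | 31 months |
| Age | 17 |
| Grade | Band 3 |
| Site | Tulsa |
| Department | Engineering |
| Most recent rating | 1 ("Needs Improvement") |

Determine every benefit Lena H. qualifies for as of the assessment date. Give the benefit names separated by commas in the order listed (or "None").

Professional Development Fund

Education Assistance — service 31 months ≥ 1 month ✓; age 17 < 25 ✗ → not eligible.
Sabbatical Program — status temporary ✗ (requires full-time or part-time) → not eligible.
Mental Health Benefit — status temporary ✗ (requires full-time or part-time) → not eligible.
Professional Development Fund — status temporary ✓; service 31 months ≥ 3 months ✓; 30 hrs/wk ≥ 20 ✓ → eligible.
Retirement Savings Plan — service 31 months ≥ 6 months ✓; 30 hrs/wk ≥ 15 ✓; age 17 < 25 ✗ → not eligible.
Flexible Spending Account — service 31 months ≥ 12 weeks (≈84 days) ✓; dept Engineering ✗ → not eligible.
Floating Holidays — status temporary ✗ (requires full-time or seasonal) → not eligible.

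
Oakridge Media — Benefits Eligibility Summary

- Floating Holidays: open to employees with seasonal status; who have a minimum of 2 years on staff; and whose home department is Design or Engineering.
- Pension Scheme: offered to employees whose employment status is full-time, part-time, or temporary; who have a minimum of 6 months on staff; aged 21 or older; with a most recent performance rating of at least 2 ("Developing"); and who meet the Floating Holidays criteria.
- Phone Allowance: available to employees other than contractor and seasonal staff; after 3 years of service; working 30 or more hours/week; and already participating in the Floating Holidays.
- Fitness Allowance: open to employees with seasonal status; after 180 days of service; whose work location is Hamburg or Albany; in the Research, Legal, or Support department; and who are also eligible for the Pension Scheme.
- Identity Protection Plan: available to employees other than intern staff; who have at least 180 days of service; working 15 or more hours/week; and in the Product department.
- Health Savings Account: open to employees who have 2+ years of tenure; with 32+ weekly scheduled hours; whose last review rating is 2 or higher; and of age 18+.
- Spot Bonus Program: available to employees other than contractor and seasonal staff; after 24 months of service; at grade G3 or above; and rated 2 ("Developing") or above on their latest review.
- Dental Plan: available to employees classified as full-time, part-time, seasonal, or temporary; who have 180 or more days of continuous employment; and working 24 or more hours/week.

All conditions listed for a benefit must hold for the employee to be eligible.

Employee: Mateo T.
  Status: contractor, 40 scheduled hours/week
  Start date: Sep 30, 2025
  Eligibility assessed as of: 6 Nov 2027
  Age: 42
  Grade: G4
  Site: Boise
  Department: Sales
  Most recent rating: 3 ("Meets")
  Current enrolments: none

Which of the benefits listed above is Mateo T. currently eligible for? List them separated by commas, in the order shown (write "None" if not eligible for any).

Health Savings Account

Service from Sep 30, 2025 to 6 Nov 2027: 767 days.
Floating Holidays — status contractor ✗ (requires seasonal) → not eligible.
Pension Scheme — status contractor ✗ (requires full-time, part-time, or temporary) → not eligible.
Phone Allowance — status contractor ✗ (excluded) → not eligible.
Fitness Allowance — status contractor ✗ (requires seasonal) → not eligible.
Identity Protection Plan — status contractor ✓ (not excluded); service 767 days ≥ 180 days ✓; 40 hrs/wk ≥ 15 ✓; dept Sales ✗ → not eligible.
Health Savings Account — service 767 days ≥ 2 years (≈730 days) ✓; 40 hrs/wk ≥ 32 ✓; rating 3 ≥ 2 ✓; age 42 ≥ 18 ✓ → eligible.
Spot Bonus Program — status contractor ✗ (excluded) → not eligible.
Dental Plan — status contractor ✗ (requires full-time, part-time, seasonal, or temporary) → not eligible.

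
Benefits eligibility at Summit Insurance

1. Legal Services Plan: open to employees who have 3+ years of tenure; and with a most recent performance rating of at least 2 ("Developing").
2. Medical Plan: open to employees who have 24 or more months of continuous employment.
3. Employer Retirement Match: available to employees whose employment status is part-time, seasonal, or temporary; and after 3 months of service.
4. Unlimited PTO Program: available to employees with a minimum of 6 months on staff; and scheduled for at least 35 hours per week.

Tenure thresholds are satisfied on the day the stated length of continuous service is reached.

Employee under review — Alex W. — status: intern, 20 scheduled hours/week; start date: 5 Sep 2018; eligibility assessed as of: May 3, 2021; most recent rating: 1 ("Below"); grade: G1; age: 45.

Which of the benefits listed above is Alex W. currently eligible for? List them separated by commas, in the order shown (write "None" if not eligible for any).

Medical Plan

Service from 5 Sep 2018 to May 3, 2021: 971 days.
Legal Services Plan — service 971 days < 3 years (≈1095 days) ✗ → not eligible.
Medical Plan — service 971 days ≥ 24 months (≈720 days) ✓ → eligible.
Employer Retirement Match — status intern ✗ (requires part-time, seasonal, or temporary) → not eligible.
Unlimited PTO Program — service 971 days ≥ 6 months (≈180 days) ✓; 20 hrs/wk < 35 ✗ → not eligible.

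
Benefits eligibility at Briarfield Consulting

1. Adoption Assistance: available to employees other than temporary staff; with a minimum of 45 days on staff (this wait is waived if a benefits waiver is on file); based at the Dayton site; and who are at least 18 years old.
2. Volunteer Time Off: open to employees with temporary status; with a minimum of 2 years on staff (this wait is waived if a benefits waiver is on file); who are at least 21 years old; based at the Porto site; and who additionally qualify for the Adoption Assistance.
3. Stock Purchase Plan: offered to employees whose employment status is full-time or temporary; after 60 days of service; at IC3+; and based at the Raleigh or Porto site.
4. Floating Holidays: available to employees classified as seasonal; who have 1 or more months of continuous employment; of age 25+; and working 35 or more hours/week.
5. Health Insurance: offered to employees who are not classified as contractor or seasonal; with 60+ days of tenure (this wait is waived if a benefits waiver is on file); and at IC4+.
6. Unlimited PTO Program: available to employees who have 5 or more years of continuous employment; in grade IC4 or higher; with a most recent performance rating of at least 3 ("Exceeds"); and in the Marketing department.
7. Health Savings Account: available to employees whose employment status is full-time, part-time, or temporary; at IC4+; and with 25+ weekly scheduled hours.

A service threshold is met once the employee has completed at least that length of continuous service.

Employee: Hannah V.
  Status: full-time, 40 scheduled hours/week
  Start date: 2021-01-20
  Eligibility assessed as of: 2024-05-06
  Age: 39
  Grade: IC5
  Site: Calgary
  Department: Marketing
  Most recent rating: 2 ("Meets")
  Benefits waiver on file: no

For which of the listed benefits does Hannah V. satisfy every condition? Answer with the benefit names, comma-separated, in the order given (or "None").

Health Insurance, Health Savings Account

Service from 2021-01-20 to 2024-05-06: 1202 days.
Adoption Assistance — status full-time ✓ (not excluded); no waiver, service 1202 days ≥ 45 days ✓; site Calgary ✗ (not Dayton) → not eligible.
Volunteer Time Off — status full-time ✗ (requires temporary) → not eligible.
Stock Purchase Plan — status full-time ✓; service 1202 days ≥ 60 days ✓; grade IC5 ≥ IC3 ✓; site Calgary ✗ (not Raleigh or Porto) → not eligible.
Floating Holidays — status full-time ✗ (requires seasonal) → not eligible.
Health Insurance — status full-time ✓ (not excluded); no waiver, service 1202 days ≥ 60 days ✓; grade IC5 ≥ IC4 ✓ → eligible.
Unlimited PTO Program — service 1202 days < 5 years (≈1825 days) ✗ → not eligible.
Health Savings Account — status full-time ✓; grade IC5 ≥ IC4 ✓; 40 hrs/wk ≥ 25 ✓ → eligible.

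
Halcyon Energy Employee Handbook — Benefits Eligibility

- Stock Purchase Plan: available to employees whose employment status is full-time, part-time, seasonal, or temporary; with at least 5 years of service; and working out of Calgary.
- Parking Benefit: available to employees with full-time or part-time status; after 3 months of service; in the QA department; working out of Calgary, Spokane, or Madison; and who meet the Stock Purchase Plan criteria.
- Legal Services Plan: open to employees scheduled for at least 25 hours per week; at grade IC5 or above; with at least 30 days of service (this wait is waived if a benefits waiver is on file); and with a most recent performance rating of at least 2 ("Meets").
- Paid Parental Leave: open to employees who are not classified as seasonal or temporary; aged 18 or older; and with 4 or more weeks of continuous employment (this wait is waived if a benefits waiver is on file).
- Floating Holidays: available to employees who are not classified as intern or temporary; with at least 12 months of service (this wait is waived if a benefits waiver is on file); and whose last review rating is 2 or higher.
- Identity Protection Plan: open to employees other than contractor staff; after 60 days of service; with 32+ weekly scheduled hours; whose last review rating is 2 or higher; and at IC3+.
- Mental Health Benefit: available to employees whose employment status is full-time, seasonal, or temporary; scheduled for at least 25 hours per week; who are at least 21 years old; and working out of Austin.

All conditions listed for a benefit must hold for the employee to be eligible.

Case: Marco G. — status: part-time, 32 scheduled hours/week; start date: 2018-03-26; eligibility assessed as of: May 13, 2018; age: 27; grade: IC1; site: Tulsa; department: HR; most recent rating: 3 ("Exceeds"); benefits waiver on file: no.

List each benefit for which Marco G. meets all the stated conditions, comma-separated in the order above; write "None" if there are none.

Paid Parental Leave

Service from 2018-03-26 to May 13, 2018: 48 days.
Stock Purchase Plan — status part-time ✓; service 48 days < 5 years (≈1825 days) ✗ → not eligible.
Parking Benefit — status part-time ✓; service 48 days < 3 months (≈90 days) ✗ → not eligible.
Legal Services Plan — 32 hrs/wk ≥ 25 ✓; grade IC1 < IC5 ✗ → not eligible.
Paid Parental Leave — status part-time ✓ (not excluded); age 27 ≥ 18 ✓; no waiver, service 48 days ≥ 4 weeks (≈28 days) ✓ → eligible.
Floating Holidays — status part-time ✓ (not excluded); no waiver, service 48 days < 12 months (≈360 days) ✗ → not eligible.
Identity Protection Plan — status part-time ✓ (not excluded); service 48 days < 60 days ✗ → not eligible.
Mental Health Benefit — status part-time ✗ (requires full-time, seasonal, or temporary) → not eligible.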